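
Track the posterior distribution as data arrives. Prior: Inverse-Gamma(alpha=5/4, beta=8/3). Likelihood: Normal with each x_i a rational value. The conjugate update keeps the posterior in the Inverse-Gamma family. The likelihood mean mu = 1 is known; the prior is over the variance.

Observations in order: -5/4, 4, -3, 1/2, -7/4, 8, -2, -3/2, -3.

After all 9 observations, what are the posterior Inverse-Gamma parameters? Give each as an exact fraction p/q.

obs 1: x=-5/4 → posterior Inverse-Gamma(7/4, 499/96)
obs 2: x=4 → posterior Inverse-Gamma(9/4, 931/96)
obs 3: x=-3 → posterior Inverse-Gamma(11/4, 1699/96)
obs 4: x=1/2 → posterior Inverse-Gamma(13/4, 1711/96)
obs 5: x=-7/4 → posterior Inverse-Gamma(15/4, 1037/48)
obs 6: x=8 → posterior Inverse-Gamma(17/4, 2213/48)
obs 7: x=-2 → posterior Inverse-Gamma(19/4, 2429/48)
obs 8: x=-3/2 → posterior Inverse-Gamma(21/4, 2579/48)
obs 9: x=-3 → posterior Inverse-Gamma(23/4, 2963/48)

alpha=23/4, beta=2963/48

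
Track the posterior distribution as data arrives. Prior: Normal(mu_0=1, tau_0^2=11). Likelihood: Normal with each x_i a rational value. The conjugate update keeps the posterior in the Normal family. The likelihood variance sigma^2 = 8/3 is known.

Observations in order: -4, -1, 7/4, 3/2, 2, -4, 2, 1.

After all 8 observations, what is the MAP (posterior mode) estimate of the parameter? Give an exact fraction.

-67/1088

obs 1: x=-4 → posterior Normal(-124/41, 88/41)
obs 2: x=-1 → posterior Normal(-157/74, 44/37)
obs 3: x=7/4 → posterior Normal(-397/428, 88/107)
obs 4: x=3/2 → posterior Normal(-199/560, 22/35)
obs 5: x=2 → posterior Normal(65/692, 88/173)
obs 6: x=-4 → posterior Normal(-463/824, 44/103)
obs 7: x=2 → posterior Normal(-199/956, 88/239)
obs 8: x=1 → posterior Normal(-67/1088, 11/34)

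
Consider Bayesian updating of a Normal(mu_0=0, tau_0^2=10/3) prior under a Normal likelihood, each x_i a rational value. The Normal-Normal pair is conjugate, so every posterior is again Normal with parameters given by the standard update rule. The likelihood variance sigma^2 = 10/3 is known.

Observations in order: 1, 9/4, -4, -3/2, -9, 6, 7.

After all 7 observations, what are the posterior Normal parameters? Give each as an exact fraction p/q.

obs 1: x=1 → posterior Normal(1/2, 5/3)
obs 2: x=9/4 → posterior Normal(13/12, 10/9)
obs 3: x=-4 → posterior Normal(-3/16, 5/6)
obs 4: x=-3/2 → posterior Normal(-9/20, 2/3)
obs 5: x=-9 → posterior Normal(-15/8, 5/9)
obs 6: x=6 → posterior Normal(-3/4, 10/21)
obs 7: x=7 → posterior Normal(7/32, 5/12)

mu_0=7/32, tau_0^2=5/12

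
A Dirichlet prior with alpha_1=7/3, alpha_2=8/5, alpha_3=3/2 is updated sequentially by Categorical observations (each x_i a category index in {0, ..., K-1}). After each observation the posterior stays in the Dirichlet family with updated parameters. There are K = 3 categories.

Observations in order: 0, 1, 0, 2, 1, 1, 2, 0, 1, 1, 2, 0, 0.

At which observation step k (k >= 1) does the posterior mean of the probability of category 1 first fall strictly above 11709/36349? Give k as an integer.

k = 2

obs 1: x=0 → posterior Dirichlet(10/3, 8/5, 3/2)
obs 2: x=1 → posterior Dirichlet(10/3, 13/5, 3/2)
obs 3: x=0 → posterior Dirichlet(13/3, 13/5, 3/2)
obs 4: x=2 → posterior Dirichlet(13/3, 13/5, 5/2)
obs 5: x=1 → posterior Dirichlet(13/3, 18/5, 5/2)
obs 6: x=1 → posterior Dirichlet(13/3, 23/5, 5/2)
obs 7: x=2 → posterior Dirichlet(13/3, 23/5, 7/2)
obs 8: x=0 → posterior Dirichlet(16/3, 23/5, 7/2)
obs 9: x=1 → posterior Dirichlet(16/3, 28/5, 7/2)
obs 10: x=1 → posterior Dirichlet(16/3, 33/5, 7/2)
obs 11: x=2 → posterior Dirichlet(16/3, 33/5, 9/2)
obs 12: x=0 → posterior Dirichlet(19/3, 33/5, 9/2)
obs 13: x=0 → posterior Dirichlet(22/3, 33/5, 9/2)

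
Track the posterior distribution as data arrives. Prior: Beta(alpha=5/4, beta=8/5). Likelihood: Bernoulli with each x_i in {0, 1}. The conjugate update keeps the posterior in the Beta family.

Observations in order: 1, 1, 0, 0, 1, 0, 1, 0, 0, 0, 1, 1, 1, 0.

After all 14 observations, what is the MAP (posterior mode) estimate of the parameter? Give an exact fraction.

obs 1: x=1 → posterior Beta(9/4, 8/5)
obs 2: x=1 → posterior Beta(13/4, 8/5)
obs 3: x=0 → posterior Beta(13/4, 13/5)
obs 4: x=0 → posterior Beta(13/4, 18/5)
obs 5: x=1 → posterior Beta(17/4, 18/5)
obs 6: x=0 → posterior Beta(17/4, 23/5)
obs 7: x=1 → posterior Beta(21/4, 23/5)
obs 8: x=0 → posterior Beta(21/4, 28/5)
obs 9: x=0 → posterior Beta(21/4, 33/5)
obs 10: x=0 → posterior Beta(21/4, 38/5)
obs 11: x=1 → posterior Beta(25/4, 38/5)
obs 12: x=1 → posterior Beta(29/4, 38/5)
obs 13: x=1 → posterior Beta(33/4, 38/5)
obs 14: x=0 → posterior Beta(33/4, 43/5)

145/297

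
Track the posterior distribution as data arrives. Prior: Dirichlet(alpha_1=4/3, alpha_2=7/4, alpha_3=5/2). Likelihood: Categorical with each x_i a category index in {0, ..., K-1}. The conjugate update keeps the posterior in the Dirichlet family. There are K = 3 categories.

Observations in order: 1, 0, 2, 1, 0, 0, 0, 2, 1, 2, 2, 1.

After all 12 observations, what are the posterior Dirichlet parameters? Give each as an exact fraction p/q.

obs 1: x=1 → posterior Dirichlet(4/3, 11/4, 5/2)
obs 2: x=0 → posterior Dirichlet(7/3, 11/4, 5/2)
obs 3: x=2 → posterior Dirichlet(7/3, 11/4, 7/2)
obs 4: x=1 → posterior Dirichlet(7/3, 15/4, 7/2)
obs 5: x=0 → posterior Dirichlet(10/3, 15/4, 7/2)
obs 6: x=0 → posterior Dirichlet(13/3, 15/4, 7/2)
obs 7: x=0 → posterior Dirichlet(16/3, 15/4, 7/2)
obs 8: x=2 → posterior Dirichlet(16/3, 15/4, 9/2)
obs 9: x=1 → posterior Dirichlet(16/3, 19/4, 9/2)
obs 10: x=2 → posterior Dirichlet(16/3, 19/4, 11/2)
obs 11: x=2 → posterior Dirichlet(16/3, 19/4, 13/2)
obs 12: x=1 → posterior Dirichlet(16/3, 23/4, 13/2)

alpha_1=16/3, alpha_2=23/4, alpha_3=13/2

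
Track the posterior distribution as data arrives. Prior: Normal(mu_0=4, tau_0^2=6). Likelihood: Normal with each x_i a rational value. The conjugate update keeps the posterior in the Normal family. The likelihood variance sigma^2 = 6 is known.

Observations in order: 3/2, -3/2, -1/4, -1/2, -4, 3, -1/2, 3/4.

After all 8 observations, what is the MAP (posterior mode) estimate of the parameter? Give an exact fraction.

obs 1: x=3/2 → posterior Normal(11/4, 3)
obs 2: x=-3/2 → posterior Normal(4/3, 2)
obs 3: x=-1/4 → posterior Normal(15/16, 3/2)
obs 4: x=-1/2 → posterior Normal(13/20, 6/5)
obs 5: x=-4 → posterior Normal(-1/8, 1)
obs 6: x=3 → posterior Normal(9/28, 6/7)
obs 7: x=-1/2 → posterior Normal(7/32, 3/4)
obs 8: x=3/4 → posterior Normal(5/18, 2/3)

5/18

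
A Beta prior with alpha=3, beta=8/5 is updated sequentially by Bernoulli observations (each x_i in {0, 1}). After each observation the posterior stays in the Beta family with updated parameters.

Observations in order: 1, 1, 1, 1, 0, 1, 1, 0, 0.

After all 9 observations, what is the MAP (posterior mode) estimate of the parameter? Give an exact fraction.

20/29

obs 1: x=1 → posterior Beta(4, 8/5)
obs 2: x=1 → posterior Beta(5, 8/5)
obs 3: x=1 → posterior Beta(6, 8/5)
obs 4: x=1 → posterior Beta(7, 8/5)
obs 5: x=0 → posterior Beta(7, 13/5)
obs 6: x=1 → posterior Beta(8, 13/5)
obs 7: x=1 → posterior Beta(9, 13/5)
obs 8: x=0 → posterior Beta(9, 18/5)
obs 9: x=0 → posterior Beta(9, 23/5)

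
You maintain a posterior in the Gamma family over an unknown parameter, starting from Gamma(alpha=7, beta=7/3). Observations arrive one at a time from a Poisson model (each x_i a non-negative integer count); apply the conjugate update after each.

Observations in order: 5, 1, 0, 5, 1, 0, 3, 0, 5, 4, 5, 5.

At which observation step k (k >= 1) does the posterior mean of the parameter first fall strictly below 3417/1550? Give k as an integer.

obs 1: x=5 → posterior Gamma(12, 10/3)
obs 2: x=1 → posterior Gamma(13, 13/3)
obs 3: x=0 → posterior Gamma(13, 16/3)
obs 4: x=5 → posterior Gamma(18, 19/3)
obs 5: x=1 → posterior Gamma(19, 22/3)
obs 6: x=0 → posterior Gamma(19, 25/3)
obs 7: x=3 → posterior Gamma(22, 28/3)
obs 8: x=0 → posterior Gamma(22, 31/3)
obs 9: x=5 → posterior Gamma(27, 34/3)
obs 10: x=4 → posterior Gamma(31, 37/3)
obs 11: x=5 → posterior Gamma(36, 40/3)
obs 12: x=5 → posterior Gamma(41, 43/3)

k = 8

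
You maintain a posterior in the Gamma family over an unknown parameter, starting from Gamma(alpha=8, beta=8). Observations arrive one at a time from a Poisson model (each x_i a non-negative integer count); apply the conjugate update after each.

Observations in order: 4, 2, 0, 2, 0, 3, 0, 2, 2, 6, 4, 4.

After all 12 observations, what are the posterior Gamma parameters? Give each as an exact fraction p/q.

obs 1: x=4 → posterior Gamma(12, 9)
obs 2: x=2 → posterior Gamma(14, 10)
obs 3: x=0 → posterior Gamma(14, 11)
obs 4: x=2 → posterior Gamma(16, 12)
obs 5: x=0 → posterior Gamma(16, 13)
obs 6: x=3 → posterior Gamma(19, 14)
obs 7: x=0 → posterior Gamma(19, 15)
obs 8: x=2 → posterior Gamma(21, 16)
obs 9: x=2 → posterior Gamma(23, 17)
obs 10: x=6 → posterior Gamma(29, 18)
obs 11: x=4 → posterior Gamma(33, 19)
obs 12: x=4 → posterior Gamma(37, 20)

alpha=37, beta=20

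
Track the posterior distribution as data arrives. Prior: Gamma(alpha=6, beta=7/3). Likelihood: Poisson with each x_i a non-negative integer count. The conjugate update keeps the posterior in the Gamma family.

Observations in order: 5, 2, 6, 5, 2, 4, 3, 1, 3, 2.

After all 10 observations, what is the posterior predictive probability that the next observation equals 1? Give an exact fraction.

1690647631271794902783168364864210550480063412861654955306275441/12089258196146291747061760000000000000000000000000000000000000000

obs 1: x=5 → posterior Gamma(11, 10/3)
obs 2: x=2 → posterior Gamma(13, 13/3)
obs 3: x=6 → posterior Gamma(19, 16/3)
obs 4: x=5 → posterior Gamma(24, 19/3)
obs 5: x=2 → posterior Gamma(26, 22/3)
obs 6: x=4 → posterior Gamma(30, 25/3)
obs 7: x=3 → posterior Gamma(33, 28/3)
obs 8: x=1 → posterior Gamma(34, 31/3)
obs 9: x=3 → posterior Gamma(37, 34/3)
obs 10: x=2 → posterior Gamma(39, 37/3)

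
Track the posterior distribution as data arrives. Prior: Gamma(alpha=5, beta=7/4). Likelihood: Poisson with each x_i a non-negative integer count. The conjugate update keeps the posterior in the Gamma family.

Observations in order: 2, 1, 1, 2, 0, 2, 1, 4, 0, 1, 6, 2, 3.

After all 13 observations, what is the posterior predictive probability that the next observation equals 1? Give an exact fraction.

5340972484571026595997052550302647658832932001112168040/20064843575315555236510198077039007667039678734719931029

obs 1: x=2 → posterior Gamma(7, 11/4)
obs 2: x=1 → posterior Gamma(8, 15/4)
obs 3: x=1 → posterior Gamma(9, 19/4)
obs 4: x=2 → posterior Gamma(11, 23/4)
obs 5: x=0 → posterior Gamma(11, 27/4)
obs 6: x=2 → posterior Gamma(13, 31/4)
obs 7: x=1 → posterior Gamma(14, 35/4)
obs 8: x=4 → posterior Gamma(18, 39/4)
obs 9: x=0 → posterior Gamma(18, 43/4)
obs 10: x=1 → posterior Gamma(19, 47/4)
obs 11: x=6 → posterior Gamma(25, 51/4)
obs 12: x=2 → posterior Gamma(27, 55/4)
obs 13: x=3 → posterior Gamma(30, 59/4)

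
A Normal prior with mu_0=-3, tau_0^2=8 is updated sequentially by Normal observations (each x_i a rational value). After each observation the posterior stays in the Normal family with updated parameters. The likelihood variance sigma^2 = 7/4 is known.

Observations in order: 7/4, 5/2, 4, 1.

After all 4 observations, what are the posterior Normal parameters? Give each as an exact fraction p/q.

mu_0=55/27, tau_0^2=56/135

obs 1: x=7/4 → posterior Normal(35/39, 56/39)
obs 2: x=5/2 → posterior Normal(115/71, 56/71)
obs 3: x=4 → posterior Normal(243/103, 56/103)
obs 4: x=1 → posterior Normal(55/27, 56/135)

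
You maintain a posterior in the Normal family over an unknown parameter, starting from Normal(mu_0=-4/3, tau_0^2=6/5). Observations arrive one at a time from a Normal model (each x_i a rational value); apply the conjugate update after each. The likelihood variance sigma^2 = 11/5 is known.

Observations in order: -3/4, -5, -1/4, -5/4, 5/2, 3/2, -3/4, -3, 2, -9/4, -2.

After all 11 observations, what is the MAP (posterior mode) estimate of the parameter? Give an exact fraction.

-421/462

obs 1: x=-3/4 → posterior Normal(-115/102, 66/85)
obs 2: x=-5 → posterior Normal(-295/138, 66/115)
obs 3: x=-1/4 → posterior Normal(-152/87, 66/145)
obs 4: x=-5/4 → posterior Normal(-349/210, 66/175)
obs 5: x=5/2 → posterior Normal(-259/246, 66/205)
obs 6: x=3/2 → posterior Normal(-205/282, 66/235)
obs 7: x=-3/4 → posterior Normal(-116/159, 66/265)
obs 8: x=-3 → posterior Normal(-170/177, 66/295)
obs 9: x=2 → posterior Normal(-134/195, 66/325)
obs 10: x=-9/4 → posterior Normal(-349/426, 66/355)
obs 11: x=-2 → posterior Normal(-421/462, 6/35)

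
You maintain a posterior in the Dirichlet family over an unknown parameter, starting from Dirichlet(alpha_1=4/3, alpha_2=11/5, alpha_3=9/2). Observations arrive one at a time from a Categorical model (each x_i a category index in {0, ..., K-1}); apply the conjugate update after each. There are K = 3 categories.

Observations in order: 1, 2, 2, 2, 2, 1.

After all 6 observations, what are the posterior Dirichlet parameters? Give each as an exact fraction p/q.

alpha_1=4/3, alpha_2=21/5, alpha_3=17/2

obs 1: x=1 → posterior Dirichlet(4/3, 16/5, 9/2)
obs 2: x=2 → posterior Dirichlet(4/3, 16/5, 11/2)
obs 3: x=2 → posterior Dirichlet(4/3, 16/5, 13/2)
obs 4: x=2 → posterior Dirichlet(4/3, 16/5, 15/2)
obs 5: x=2 → posterior Dirichlet(4/3, 16/5, 17/2)
obs 6: x=1 → posterior Dirichlet(4/3, 21/5, 17/2)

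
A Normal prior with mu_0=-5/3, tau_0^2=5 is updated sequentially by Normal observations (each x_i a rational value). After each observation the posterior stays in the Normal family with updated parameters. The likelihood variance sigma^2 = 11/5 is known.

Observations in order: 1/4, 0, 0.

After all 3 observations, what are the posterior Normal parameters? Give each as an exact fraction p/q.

mu_0=-145/1032, tau_0^2=55/86

obs 1: x=1/4 → posterior Normal(-145/432, 55/36)
obs 2: x=0 → posterior Normal(-145/732, 55/61)
obs 3: x=0 → posterior Normal(-145/1032, 55/86)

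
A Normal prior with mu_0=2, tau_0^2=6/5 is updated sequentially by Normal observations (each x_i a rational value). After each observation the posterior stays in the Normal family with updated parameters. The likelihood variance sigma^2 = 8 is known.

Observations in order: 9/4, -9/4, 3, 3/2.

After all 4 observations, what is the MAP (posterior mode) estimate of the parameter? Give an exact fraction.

obs 1: x=9/4 → posterior Normal(187/92, 24/23)
obs 2: x=-9/4 → posterior Normal(20/13, 12/13)
obs 3: x=3 → posterior Normal(49/29, 24/29)
obs 4: x=3/2 → posterior Normal(107/64, 3/4)

107/64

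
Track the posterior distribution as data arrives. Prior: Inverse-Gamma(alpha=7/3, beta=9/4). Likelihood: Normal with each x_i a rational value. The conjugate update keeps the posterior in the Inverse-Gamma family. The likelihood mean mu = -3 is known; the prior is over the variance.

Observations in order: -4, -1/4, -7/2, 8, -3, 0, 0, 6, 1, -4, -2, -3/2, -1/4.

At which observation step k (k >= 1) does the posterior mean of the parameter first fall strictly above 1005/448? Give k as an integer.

obs 1: x=-4 → posterior Inverse-Gamma(17/6, 11/4)
obs 2: x=-1/4 → posterior Inverse-Gamma(10/3, 209/32)
obs 3: x=-7/2 → posterior Inverse-Gamma(23/6, 213/32)
obs 4: x=8 → posterior Inverse-Gamma(13/3, 2149/32)
obs 5: x=-3 → posterior Inverse-Gamma(29/6, 2149/32)
obs 6: x=0 → posterior Inverse-Gamma(16/3, 2293/32)
obs 7: x=0 → posterior Inverse-Gamma(35/6, 2437/32)
obs 8: x=6 → posterior Inverse-Gamma(19/3, 3733/32)
obs 9: x=1 → posterior Inverse-Gamma(41/6, 3989/32)
obs 10: x=-4 → posterior Inverse-Gamma(22/3, 4005/32)
obs 11: x=-2 → posterior Inverse-Gamma(47/6, 4021/32)
obs 12: x=-3/2 → posterior Inverse-Gamma(25/3, 4057/32)
obs 13: x=-1/4 → posterior Inverse-Gamma(53/6, 2089/16)

k = 2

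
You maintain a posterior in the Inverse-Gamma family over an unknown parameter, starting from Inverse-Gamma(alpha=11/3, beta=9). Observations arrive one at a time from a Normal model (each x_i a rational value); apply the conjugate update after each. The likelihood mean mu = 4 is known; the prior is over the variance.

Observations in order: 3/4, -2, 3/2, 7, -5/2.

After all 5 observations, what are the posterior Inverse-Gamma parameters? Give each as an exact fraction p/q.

alpha=37/6, beta=1953/32

obs 1: x=3/4 → posterior Inverse-Gamma(25/6, 457/32)
obs 2: x=-2 → posterior Inverse-Gamma(14/3, 1033/32)
obs 3: x=3/2 → posterior Inverse-Gamma(31/6, 1133/32)
obs 4: x=7 → posterior Inverse-Gamma(17/3, 1277/32)
obs 5: x=-5/2 → posterior Inverse-Gamma(37/6, 1953/32)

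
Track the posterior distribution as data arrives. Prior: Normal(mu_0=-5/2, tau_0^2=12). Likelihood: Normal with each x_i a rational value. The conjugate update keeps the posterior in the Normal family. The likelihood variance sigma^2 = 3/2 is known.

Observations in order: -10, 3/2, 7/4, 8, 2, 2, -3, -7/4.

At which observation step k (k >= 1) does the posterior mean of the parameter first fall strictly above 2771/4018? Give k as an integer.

obs 1: x=-10 → posterior Normal(-55/6, 4/3)
obs 2: x=3/2 → posterior Normal(-141/34, 12/17)
obs 3: x=7/4 → posterior Normal(-113/50, 12/25)
obs 4: x=8 → posterior Normal(5/22, 4/11)
obs 5: x=2 → posterior Normal(47/82, 12/41)
obs 6: x=2 → posterior Normal(79/98, 12/49)
obs 7: x=-3 → posterior Normal(31/114, 4/19)
obs 8: x=-7/4 → posterior Normal(3/130, 12/65)

k = 6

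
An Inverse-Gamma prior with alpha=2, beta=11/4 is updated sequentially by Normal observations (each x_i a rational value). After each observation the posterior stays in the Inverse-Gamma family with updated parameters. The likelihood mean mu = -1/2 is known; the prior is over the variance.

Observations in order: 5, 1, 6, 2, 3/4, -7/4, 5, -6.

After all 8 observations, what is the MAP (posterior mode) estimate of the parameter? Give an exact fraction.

1201/112

obs 1: x=5 → posterior Inverse-Gamma(5/2, 143/8)
obs 2: x=1 → posterior Inverse-Gamma(3, 19)
obs 3: x=6 → posterior Inverse-Gamma(7/2, 321/8)
obs 4: x=2 → posterior Inverse-Gamma(4, 173/4)
obs 5: x=3/4 → posterior Inverse-Gamma(9/2, 1409/32)
obs 6: x=-7/4 → posterior Inverse-Gamma(5, 717/16)
obs 7: x=5 → posterior Inverse-Gamma(11/2, 959/16)
obs 8: x=-6 → posterior Inverse-Gamma(6, 1201/16)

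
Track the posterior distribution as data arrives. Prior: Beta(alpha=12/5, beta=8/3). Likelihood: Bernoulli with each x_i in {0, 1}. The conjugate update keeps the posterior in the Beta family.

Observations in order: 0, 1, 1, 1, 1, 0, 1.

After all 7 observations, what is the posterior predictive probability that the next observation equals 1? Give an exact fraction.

111/181

obs 1: x=0 → posterior Beta(12/5, 11/3)
obs 2: x=1 → posterior Beta(17/5, 11/3)
obs 3: x=1 → posterior Beta(22/5, 11/3)
obs 4: x=1 → posterior Beta(27/5, 11/3)
obs 5: x=1 → posterior Beta(32/5, 11/3)
obs 6: x=0 → posterior Beta(32/5, 14/3)
obs 7: x=1 → posterior Beta(37/5, 14/3)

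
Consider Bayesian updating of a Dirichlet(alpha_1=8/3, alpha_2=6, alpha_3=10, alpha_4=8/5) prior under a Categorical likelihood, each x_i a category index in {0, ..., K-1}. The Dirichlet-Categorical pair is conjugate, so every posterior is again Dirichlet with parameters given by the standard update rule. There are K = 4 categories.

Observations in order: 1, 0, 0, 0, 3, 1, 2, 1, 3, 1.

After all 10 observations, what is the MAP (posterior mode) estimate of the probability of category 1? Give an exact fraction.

135/394

obs 1: x=1 → posterior Dirichlet(8/3, 7, 10, 8/5)
obs 2: x=0 → posterior Dirichlet(11/3, 7, 10, 8/5)
obs 3: x=0 → posterior Dirichlet(14/3, 7, 10, 8/5)
obs 4: x=0 → posterior Dirichlet(17/3, 7, 10, 8/5)
obs 5: x=3 → posterior Dirichlet(17/3, 7, 10, 13/5)
obs 6: x=1 → posterior Dirichlet(17/3, 8, 10, 13/5)
obs 7: x=2 → posterior Dirichlet(17/3, 8, 11, 13/5)
obs 8: x=1 → posterior Dirichlet(17/3, 9, 11, 13/5)
obs 9: x=3 → posterior Dirichlet(17/3, 9, 11, 18/5)
obs 10: x=1 → posterior Dirichlet(17/3, 10, 11, 18/5)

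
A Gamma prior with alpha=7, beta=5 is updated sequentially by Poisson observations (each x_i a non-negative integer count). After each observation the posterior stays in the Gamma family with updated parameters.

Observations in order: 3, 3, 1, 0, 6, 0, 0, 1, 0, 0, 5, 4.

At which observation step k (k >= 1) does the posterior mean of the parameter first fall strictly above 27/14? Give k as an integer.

k = 5

obs 1: x=3 → posterior Gamma(10, 6)
obs 2: x=3 → posterior Gamma(13, 7)
obs 3: x=1 → posterior Gamma(14, 8)
obs 4: x=0 → posterior Gamma(14, 9)
obs 5: x=6 → posterior Gamma(20, 10)
obs 6: x=0 → posterior Gamma(20, 11)
obs 7: x=0 → posterior Gamma(20, 12)
obs 8: x=1 → posterior Gamma(21, 13)
obs 9: x=0 → posterior Gamma(21, 14)
obs 10: x=0 → posterior Gamma(21, 15)
obs 11: x=5 → posterior Gamma(26, 16)
obs 12: x=4 → posterior Gamma(30, 17)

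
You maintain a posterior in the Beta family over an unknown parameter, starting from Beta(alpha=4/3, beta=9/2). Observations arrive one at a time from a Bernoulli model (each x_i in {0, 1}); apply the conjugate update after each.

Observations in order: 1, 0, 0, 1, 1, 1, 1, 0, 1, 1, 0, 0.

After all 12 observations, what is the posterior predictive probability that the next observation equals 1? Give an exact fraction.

obs 1: x=1 → posterior Beta(7/3, 9/2)
obs 2: x=0 → posterior Beta(7/3, 11/2)
obs 3: x=0 → posterior Beta(7/3, 13/2)
obs 4: x=1 → posterior Beta(10/3, 13/2)
obs 5: x=1 → posterior Beta(13/3, 13/2)
obs 6: x=1 → posterior Beta(16/3, 13/2)
obs 7: x=1 → posterior Beta(19/3, 13/2)
obs 8: x=0 → posterior Beta(19/3, 15/2)
obs 9: x=1 → posterior Beta(22/3, 15/2)
obs 10: x=1 → posterior Beta(25/3, 15/2)
obs 11: x=0 → posterior Beta(25/3, 17/2)
obs 12: x=0 → posterior Beta(25/3, 19/2)

50/107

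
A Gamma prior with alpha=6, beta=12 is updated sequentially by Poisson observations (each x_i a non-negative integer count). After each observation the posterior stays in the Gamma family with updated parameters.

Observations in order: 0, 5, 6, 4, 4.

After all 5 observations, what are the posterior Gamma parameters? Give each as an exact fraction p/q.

alpha=25, beta=17

obs 1: x=0 → posterior Gamma(6, 13)
obs 2: x=5 → posterior Gamma(11, 14)
obs 3: x=6 → posterior Gamma(17, 15)
obs 4: x=4 → posterior Gamma(21, 16)
obs 5: x=4 → posterior Gamma(25, 17)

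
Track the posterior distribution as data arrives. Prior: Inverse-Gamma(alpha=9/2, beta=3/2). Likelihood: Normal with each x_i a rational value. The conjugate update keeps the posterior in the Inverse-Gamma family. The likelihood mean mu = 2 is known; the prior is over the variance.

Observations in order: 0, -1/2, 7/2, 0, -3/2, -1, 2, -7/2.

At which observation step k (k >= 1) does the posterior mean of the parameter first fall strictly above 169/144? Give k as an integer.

k = 2

obs 1: x=0 → posterior Inverse-Gamma(5, 7/2)
obs 2: x=-1/2 → posterior Inverse-Gamma(11/2, 53/8)
obs 3: x=7/2 → posterior Inverse-Gamma(6, 31/4)
obs 4: x=0 → posterior Inverse-Gamma(13/2, 39/4)
obs 5: x=-3/2 → posterior Inverse-Gamma(7, 127/8)
obs 6: x=-1 → posterior Inverse-Gamma(15/2, 163/8)
obs 7: x=2 → posterior Inverse-Gamma(8, 163/8)
obs 8: x=-7/2 → posterior Inverse-Gamma(17/2, 71/2)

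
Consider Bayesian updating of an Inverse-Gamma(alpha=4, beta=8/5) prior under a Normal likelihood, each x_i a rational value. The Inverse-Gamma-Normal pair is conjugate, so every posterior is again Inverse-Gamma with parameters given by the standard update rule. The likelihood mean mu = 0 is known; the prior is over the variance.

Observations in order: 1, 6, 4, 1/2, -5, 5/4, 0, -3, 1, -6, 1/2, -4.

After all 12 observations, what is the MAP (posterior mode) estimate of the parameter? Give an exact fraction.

obs 1: x=1 → posterior Inverse-Gamma(9/2, 21/10)
obs 2: x=6 → posterior Inverse-Gamma(5, 201/10)
obs 3: x=4 → posterior Inverse-Gamma(11/2, 281/10)
obs 4: x=1/2 → posterior Inverse-Gamma(6, 1129/40)
obs 5: x=-5 → posterior Inverse-Gamma(13/2, 1629/40)
obs 6: x=5/4 → posterior Inverse-Gamma(7, 6641/160)
obs 7: x=0 → posterior Inverse-Gamma(15/2, 6641/160)
obs 8: x=-3 → posterior Inverse-Gamma(8, 7361/160)
obs 9: x=1 → posterior Inverse-Gamma(17/2, 7441/160)
obs 10: x=-6 → posterior Inverse-Gamma(9, 10321/160)
obs 11: x=1/2 → posterior Inverse-Gamma(19/2, 10341/160)
obs 12: x=-4 → posterior Inverse-Gamma(10, 11621/160)

11621/1760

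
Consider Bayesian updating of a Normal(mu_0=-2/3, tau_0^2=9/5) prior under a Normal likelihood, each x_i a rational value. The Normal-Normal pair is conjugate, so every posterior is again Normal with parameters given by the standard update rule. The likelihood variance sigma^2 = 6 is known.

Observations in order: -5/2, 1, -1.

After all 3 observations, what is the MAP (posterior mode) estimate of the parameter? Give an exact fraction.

obs 1: x=-5/2 → posterior Normal(-85/78, 18/13)
obs 2: x=1 → posterior Normal(-67/96, 9/8)
obs 3: x=-1 → posterior Normal(-85/114, 18/19)

-85/114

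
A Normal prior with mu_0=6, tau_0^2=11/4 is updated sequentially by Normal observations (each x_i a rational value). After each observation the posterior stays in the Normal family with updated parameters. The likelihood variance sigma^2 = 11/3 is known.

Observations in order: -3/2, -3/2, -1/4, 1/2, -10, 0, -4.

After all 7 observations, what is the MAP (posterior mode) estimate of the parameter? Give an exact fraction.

obs 1: x=-3/2 → posterior Normal(39/14, 11/7)
obs 2: x=-3/2 → posterior Normal(3/2, 11/10)
obs 3: x=-1/4 → posterior Normal(57/52, 11/13)
obs 4: x=1/2 → posterior Normal(63/64, 11/16)
obs 5: x=-10 → posterior Normal(-3/4, 11/19)
obs 6: x=0 → posterior Normal(-57/88, 1/2)
obs 7: x=-4 → posterior Normal(-21/20, 11/25)

-21/20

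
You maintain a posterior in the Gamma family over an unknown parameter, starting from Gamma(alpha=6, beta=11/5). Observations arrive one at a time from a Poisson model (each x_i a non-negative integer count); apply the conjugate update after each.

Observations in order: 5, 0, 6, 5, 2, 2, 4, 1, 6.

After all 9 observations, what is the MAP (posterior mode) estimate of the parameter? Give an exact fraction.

45/14

obs 1: x=5 → posterior Gamma(11, 16/5)
obs 2: x=0 → posterior Gamma(11, 21/5)
obs 3: x=6 → posterior Gamma(17, 26/5)
obs 4: x=5 → posterior Gamma(22, 31/5)
obs 5: x=2 → posterior Gamma(24, 36/5)
obs 6: x=2 → posterior Gamma(26, 41/5)
obs 7: x=4 → posterior Gamma(30, 46/5)
obs 8: x=1 → posterior Gamma(31, 51/5)
obs 9: x=6 → posterior Gamma(37, 56/5)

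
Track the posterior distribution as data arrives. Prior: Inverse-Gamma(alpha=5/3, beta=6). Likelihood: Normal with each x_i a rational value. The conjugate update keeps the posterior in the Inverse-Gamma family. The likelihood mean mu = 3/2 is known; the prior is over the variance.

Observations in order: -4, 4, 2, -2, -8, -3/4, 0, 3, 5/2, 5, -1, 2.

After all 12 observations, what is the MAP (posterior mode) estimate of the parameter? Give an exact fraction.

8667/832

obs 1: x=-4 → posterior Inverse-Gamma(13/6, 169/8)
obs 2: x=4 → posterior Inverse-Gamma(8/3, 97/4)
obs 3: x=2 → posterior Inverse-Gamma(19/6, 195/8)
obs 4: x=-2 → posterior Inverse-Gamma(11/3, 61/2)
obs 5: x=-8 → posterior Inverse-Gamma(25/6, 605/8)
obs 6: x=-3/4 → posterior Inverse-Gamma(14/3, 2501/32)
obs 7: x=0 → posterior Inverse-Gamma(31/6, 2537/32)
obs 8: x=3 → posterior Inverse-Gamma(17/3, 2573/32)
obs 9: x=5/2 → posterior Inverse-Gamma(37/6, 2589/32)
obs 10: x=5 → posterior Inverse-Gamma(20/3, 2785/32)
obs 11: x=-1 → posterior Inverse-Gamma(43/6, 2885/32)
obs 12: x=2 → posterior Inverse-Gamma(23/3, 2889/32)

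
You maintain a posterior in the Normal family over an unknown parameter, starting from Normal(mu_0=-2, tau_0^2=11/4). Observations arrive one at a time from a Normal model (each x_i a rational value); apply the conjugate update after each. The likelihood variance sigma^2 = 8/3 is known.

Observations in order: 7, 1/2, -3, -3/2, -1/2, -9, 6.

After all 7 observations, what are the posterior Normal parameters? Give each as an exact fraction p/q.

obs 1: x=7 → posterior Normal(167/65, 88/65)
obs 2: x=1/2 → posterior Normal(367/196, 44/49)
obs 3: x=-3 → posterior Normal(169/262, 88/131)
obs 4: x=-3/2 → posterior Normal(35/164, 22/41)
obs 5: x=-1/2 → posterior Normal(37/394, 88/197)
obs 6: x=-9 → posterior Normal(-557/460, 44/115)
obs 7: x=6 → posterior Normal(-161/526, 88/263)

mu_0=-161/526, tau_0^2=88/263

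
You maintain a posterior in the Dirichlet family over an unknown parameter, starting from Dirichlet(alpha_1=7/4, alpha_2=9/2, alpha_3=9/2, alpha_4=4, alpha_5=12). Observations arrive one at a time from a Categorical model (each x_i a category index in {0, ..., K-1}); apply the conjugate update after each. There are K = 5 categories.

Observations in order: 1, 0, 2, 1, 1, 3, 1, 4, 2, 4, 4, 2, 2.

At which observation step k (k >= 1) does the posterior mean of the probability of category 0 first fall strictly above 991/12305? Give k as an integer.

obs 1: x=1 → posterior Dirichlet(7/4, 11/2, 9/2, 4, 12)
obs 2: x=0 → posterior Dirichlet(11/4, 11/2, 9/2, 4, 12)
obs 3: x=2 → posterior Dirichlet(11/4, 11/2, 11/2, 4, 12)
obs 4: x=1 → posterior Dirichlet(11/4, 13/2, 11/2, 4, 12)
obs 5: x=1 → posterior Dirichlet(11/4, 15/2, 11/2, 4, 12)
obs 6: x=3 → posterior Dirichlet(11/4, 15/2, 11/2, 5, 12)
obs 7: x=1 → posterior Dirichlet(11/4, 17/2, 11/2, 5, 12)
obs 8: x=4 → posterior Dirichlet(11/4, 17/2, 11/2, 5, 13)
obs 9: x=2 → posterior Dirichlet(11/4, 17/2, 13/2, 5, 13)
obs 10: x=4 → posterior Dirichlet(11/4, 17/2, 13/2, 5, 14)
obs 11: x=4 → posterior Dirichlet(11/4, 17/2, 13/2, 5, 15)
obs 12: x=2 → posterior Dirichlet(11/4, 17/2, 15/2, 5, 15)
obs 13: x=2 → posterior Dirichlet(11/4, 17/2, 17/2, 5, 15)

k = 2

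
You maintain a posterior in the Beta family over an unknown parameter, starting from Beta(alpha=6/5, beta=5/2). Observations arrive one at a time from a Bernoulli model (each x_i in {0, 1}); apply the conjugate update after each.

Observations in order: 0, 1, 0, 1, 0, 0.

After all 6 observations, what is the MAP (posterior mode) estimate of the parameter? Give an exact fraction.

2/7

obs 1: x=0 → posterior Beta(6/5, 7/2)
obs 2: x=1 → posterior Beta(11/5, 7/2)
obs 3: x=0 → posterior Beta(11/5, 9/2)
obs 4: x=1 → posterior Beta(16/5, 9/2)
obs 5: x=0 → posterior Beta(16/5, 11/2)
obs 6: x=0 → posterior Beta(16/5, 13/2)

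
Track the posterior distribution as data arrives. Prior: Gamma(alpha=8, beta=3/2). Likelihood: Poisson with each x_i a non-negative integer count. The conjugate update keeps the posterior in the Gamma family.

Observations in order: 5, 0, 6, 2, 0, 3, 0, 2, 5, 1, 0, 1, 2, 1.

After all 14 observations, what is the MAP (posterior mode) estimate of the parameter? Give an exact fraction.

70/31

obs 1: x=5 → posterior Gamma(13, 5/2)
obs 2: x=0 → posterior Gamma(13, 7/2)
obs 3: x=6 → posterior Gamma(19, 9/2)
obs 4: x=2 → posterior Gamma(21, 11/2)
obs 5: x=0 → posterior Gamma(21, 13/2)
obs 6: x=3 → posterior Gamma(24, 15/2)
obs 7: x=0 → posterior Gamma(24, 17/2)
obs 8: x=2 → posterior Gamma(26, 19/2)
obs 9: x=5 → posterior Gamma(31, 21/2)
obs 10: x=1 → posterior Gamma(32, 23/2)
obs 11: x=0 → posterior Gamma(32, 25/2)
obs 12: x=1 → posterior Gamma(33, 27/2)
obs 13: x=2 → posterior Gamma(35, 29/2)
obs 14: x=1 → posterior Gamma(36, 31/2)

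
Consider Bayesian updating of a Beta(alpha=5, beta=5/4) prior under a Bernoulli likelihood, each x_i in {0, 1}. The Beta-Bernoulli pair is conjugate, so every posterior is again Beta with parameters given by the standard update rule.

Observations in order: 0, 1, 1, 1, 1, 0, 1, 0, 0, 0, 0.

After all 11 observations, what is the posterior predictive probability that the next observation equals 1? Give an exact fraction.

40/69

obs 1: x=0 → posterior Beta(5, 9/4)
obs 2: x=1 → posterior Beta(6, 9/4)
obs 3: x=1 → posterior Beta(7, 9/4)
obs 4: x=1 → posterior Beta(8, 9/4)
obs 5: x=1 → posterior Beta(9, 9/4)
obs 6: x=0 → posterior Beta(9, 13/4)
obs 7: x=1 → posterior Beta(10, 13/4)
obs 8: x=0 → posterior Beta(10, 17/4)
obs 9: x=0 → posterior Beta(10, 21/4)
obs 10: x=0 → posterior Beta(10, 25/4)
obs 11: x=0 → posterior Beta(10, 29/4)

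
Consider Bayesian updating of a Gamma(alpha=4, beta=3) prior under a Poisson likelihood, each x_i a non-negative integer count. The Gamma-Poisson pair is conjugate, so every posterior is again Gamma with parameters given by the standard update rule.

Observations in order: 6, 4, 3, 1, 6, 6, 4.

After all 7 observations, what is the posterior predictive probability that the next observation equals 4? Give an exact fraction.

obs 1: x=6 → posterior Gamma(10, 4)
obs 2: x=4 → posterior Gamma(14, 5)
obs 3: x=3 → posterior Gamma(17, 6)
obs 4: x=1 → posterior Gamma(18, 7)
obs 5: x=6 → posterior Gamma(24, 8)
obs 6: x=6 → posterior Gamma(30, 9)
obs 7: x=4 → posterior Gamma(34, 10)

660450000000000000000000000000000000000/3740434344477351388916475705363381856681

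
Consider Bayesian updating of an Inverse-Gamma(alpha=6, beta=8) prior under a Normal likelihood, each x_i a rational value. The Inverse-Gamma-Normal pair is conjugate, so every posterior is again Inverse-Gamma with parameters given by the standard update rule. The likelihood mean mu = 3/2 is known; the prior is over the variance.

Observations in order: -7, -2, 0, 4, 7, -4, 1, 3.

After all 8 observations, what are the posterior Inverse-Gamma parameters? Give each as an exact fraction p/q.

obs 1: x=-7 → posterior Inverse-Gamma(13/2, 353/8)
obs 2: x=-2 → posterior Inverse-Gamma(7, 201/4)
obs 3: x=0 → posterior Inverse-Gamma(15/2, 411/8)
obs 4: x=4 → posterior Inverse-Gamma(8, 109/2)
obs 5: x=7 → posterior Inverse-Gamma(17/2, 557/8)
obs 6: x=-4 → posterior Inverse-Gamma(9, 339/4)
obs 7: x=1 → posterior Inverse-Gamma(19/2, 679/8)
obs 8: x=3 → posterior Inverse-Gamma(10, 86)

alpha=10, beta=86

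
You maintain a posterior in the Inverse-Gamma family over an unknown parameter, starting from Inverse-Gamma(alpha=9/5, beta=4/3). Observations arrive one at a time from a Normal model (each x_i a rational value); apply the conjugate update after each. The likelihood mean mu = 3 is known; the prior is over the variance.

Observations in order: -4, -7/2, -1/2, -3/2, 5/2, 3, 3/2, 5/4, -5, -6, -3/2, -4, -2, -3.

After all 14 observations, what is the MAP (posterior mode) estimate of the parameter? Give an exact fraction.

obs 1: x=-4 → posterior Inverse-Gamma(23/10, 155/6)
obs 2: x=-7/2 → posterior Inverse-Gamma(14/5, 1127/24)
obs 3: x=-1/2 → posterior Inverse-Gamma(33/10, 637/12)
obs 4: x=-3/2 → posterior Inverse-Gamma(19/5, 1517/24)
obs 5: x=5/2 → posterior Inverse-Gamma(43/10, 190/3)
obs 6: x=3 → posterior Inverse-Gamma(24/5, 190/3)
obs 7: x=3/2 → posterior Inverse-Gamma(53/10, 1547/24)
obs 8: x=5/4 → posterior Inverse-Gamma(29/5, 6335/96)
obs 9: x=-5 → posterior Inverse-Gamma(63/10, 9407/96)
obs 10: x=-6 → posterior Inverse-Gamma(34/5, 13295/96)
obs 11: x=-3/2 → posterior Inverse-Gamma(73/10, 14267/96)
obs 12: x=-4 → posterior Inverse-Gamma(39/5, 16619/96)
obs 13: x=-2 → posterior Inverse-Gamma(83/10, 17819/96)
obs 14: x=-3 → posterior Inverse-Gamma(44/5, 19547/96)

97735/4704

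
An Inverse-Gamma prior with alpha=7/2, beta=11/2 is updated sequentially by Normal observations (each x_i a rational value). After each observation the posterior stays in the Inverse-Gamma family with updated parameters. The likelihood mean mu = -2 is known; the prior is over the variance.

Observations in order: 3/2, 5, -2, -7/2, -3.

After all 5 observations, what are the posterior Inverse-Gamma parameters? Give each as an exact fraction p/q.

obs 1: x=3/2 → posterior Inverse-Gamma(4, 93/8)
obs 2: x=5 → posterior Inverse-Gamma(9/2, 289/8)
obs 3: x=-2 → posterior Inverse-Gamma(5, 289/8)
obs 4: x=-7/2 → posterior Inverse-Gamma(11/2, 149/4)
obs 5: x=-3 → posterior Inverse-Gamma(6, 151/4)

alpha=6, beta=151/4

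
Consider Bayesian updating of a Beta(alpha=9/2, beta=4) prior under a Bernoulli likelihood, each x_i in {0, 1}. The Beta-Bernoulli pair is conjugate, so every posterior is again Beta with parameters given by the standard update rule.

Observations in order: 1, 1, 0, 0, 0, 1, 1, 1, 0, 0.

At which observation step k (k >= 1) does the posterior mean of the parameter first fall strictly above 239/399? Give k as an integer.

k = 2

obs 1: x=1 → posterior Beta(11/2, 4)
obs 2: x=1 → posterior Beta(13/2, 4)
obs 3: x=0 → posterior Beta(13/2, 5)
obs 4: x=0 → posterior Beta(13/2, 6)
obs 5: x=0 → posterior Beta(13/2, 7)
obs 6: x=1 → posterior Beta(15/2, 7)
obs 7: x=1 → posterior Beta(17/2, 7)
obs 8: x=1 → posterior Beta(19/2, 7)
obs 9: x=0 → posterior Beta(19/2, 8)
obs 10: x=0 → posterior Beta(19/2, 9)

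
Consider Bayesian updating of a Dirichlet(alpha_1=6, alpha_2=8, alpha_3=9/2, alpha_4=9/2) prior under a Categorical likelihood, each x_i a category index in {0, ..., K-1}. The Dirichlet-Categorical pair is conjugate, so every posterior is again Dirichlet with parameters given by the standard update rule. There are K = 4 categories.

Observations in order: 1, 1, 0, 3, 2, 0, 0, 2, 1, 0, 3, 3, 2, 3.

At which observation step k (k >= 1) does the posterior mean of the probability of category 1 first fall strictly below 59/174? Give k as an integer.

obs 1: x=1 → posterior Dirichlet(6, 9, 9/2, 9/2)
obs 2: x=1 → posterior Dirichlet(6, 10, 9/2, 9/2)
obs 3: x=0 → posterior Dirichlet(7, 10, 9/2, 9/2)
obs 4: x=3 → posterior Dirichlet(7, 10, 9/2, 11/2)
obs 5: x=2 → posterior Dirichlet(7, 10, 11/2, 11/2)
obs 6: x=0 → posterior Dirichlet(8, 10, 11/2, 11/2)
obs 7: x=0 → posterior Dirichlet(9, 10, 11/2, 11/2)
obs 8: x=2 → posterior Dirichlet(9, 10, 13/2, 11/2)
obs 9: x=1 → posterior Dirichlet(9, 11, 13/2, 11/2)
obs 10: x=0 → posterior Dirichlet(10, 11, 13/2, 11/2)
obs 11: x=3 → posterior Dirichlet(10, 11, 13/2, 13/2)
obs 12: x=3 → posterior Dirichlet(10, 11, 13/2, 15/2)
obs 13: x=2 → posterior Dirichlet(10, 11, 15/2, 15/2)
obs 14: x=3 → posterior Dirichlet(10, 11, 15/2, 17/2)

k = 7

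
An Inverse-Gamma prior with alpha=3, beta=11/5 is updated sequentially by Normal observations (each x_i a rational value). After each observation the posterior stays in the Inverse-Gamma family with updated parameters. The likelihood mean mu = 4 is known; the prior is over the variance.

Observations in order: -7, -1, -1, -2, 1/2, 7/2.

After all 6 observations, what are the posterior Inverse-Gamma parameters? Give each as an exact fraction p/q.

alpha=6, beta=2239/20

obs 1: x=-7 → posterior Inverse-Gamma(7/2, 627/10)
obs 2: x=-1 → posterior Inverse-Gamma(4, 376/5)
obs 3: x=-1 → posterior Inverse-Gamma(9/2, 877/10)
obs 4: x=-2 → posterior Inverse-Gamma(5, 1057/10)
obs 5: x=1/2 → posterior Inverse-Gamma(11/2, 4473/40)
obs 6: x=7/2 → posterior Inverse-Gamma(6, 2239/20)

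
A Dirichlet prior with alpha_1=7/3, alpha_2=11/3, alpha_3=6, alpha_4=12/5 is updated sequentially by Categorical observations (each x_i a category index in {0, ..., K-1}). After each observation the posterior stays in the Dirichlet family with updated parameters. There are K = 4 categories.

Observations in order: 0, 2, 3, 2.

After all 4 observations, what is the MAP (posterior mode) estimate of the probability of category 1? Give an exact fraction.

obs 1: x=0 → posterior Dirichlet(10/3, 11/3, 6, 12/5)
obs 2: x=2 → posterior Dirichlet(10/3, 11/3, 7, 12/5)
obs 3: x=3 → posterior Dirichlet(10/3, 11/3, 7, 17/5)
obs 4: x=2 → posterior Dirichlet(10/3, 11/3, 8, 17/5)

5/27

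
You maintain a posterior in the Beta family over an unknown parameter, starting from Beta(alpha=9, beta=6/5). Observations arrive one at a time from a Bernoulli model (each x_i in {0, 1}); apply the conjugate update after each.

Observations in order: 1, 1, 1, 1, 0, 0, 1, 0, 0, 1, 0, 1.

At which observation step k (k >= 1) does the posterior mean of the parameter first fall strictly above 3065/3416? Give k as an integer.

obs 1: x=1 → posterior Beta(10, 6/5)
obs 2: x=1 → posterior Beta(11, 6/5)
obs 3: x=1 → posterior Beta(12, 6/5)
obs 4: x=1 → posterior Beta(13, 6/5)
obs 5: x=0 → posterior Beta(13, 11/5)
obs 6: x=0 → posterior Beta(13, 16/5)
obs 7: x=1 → posterior Beta(14, 16/5)
obs 8: x=0 → posterior Beta(14, 21/5)
obs 9: x=0 → posterior Beta(14, 26/5)
obs 10: x=1 → posterior Beta(15, 26/5)
obs 11: x=0 → posterior Beta(15, 31/5)
obs 12: x=1 → posterior Beta(16, 31/5)

k = 2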